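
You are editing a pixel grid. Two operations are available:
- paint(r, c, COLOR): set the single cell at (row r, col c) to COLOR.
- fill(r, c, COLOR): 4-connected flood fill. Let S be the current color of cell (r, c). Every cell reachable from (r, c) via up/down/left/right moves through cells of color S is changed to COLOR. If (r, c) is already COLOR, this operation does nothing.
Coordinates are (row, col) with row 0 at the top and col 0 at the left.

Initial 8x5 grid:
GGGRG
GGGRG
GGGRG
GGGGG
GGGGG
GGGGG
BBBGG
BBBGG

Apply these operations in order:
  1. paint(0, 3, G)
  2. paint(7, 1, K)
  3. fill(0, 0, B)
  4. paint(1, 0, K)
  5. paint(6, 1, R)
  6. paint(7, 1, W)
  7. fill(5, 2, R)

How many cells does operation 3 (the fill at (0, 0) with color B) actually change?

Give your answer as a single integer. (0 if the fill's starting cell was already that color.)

After op 1 paint(0,3,G):
GGGGG
GGGRG
GGGRG
GGGGG
GGGGG
GGGGG
BBBGG
BBBGG
After op 2 paint(7,1,K):
GGGGG
GGGRG
GGGRG
GGGGG
GGGGG
GGGGG
BBBGG
BKBGG
After op 3 fill(0,0,B) [32 cells changed]:
BBBBB
BBBRB
BBBRB
BBBBB
BBBBB
BBBBB
BBBBB
BKBBB

Answer: 32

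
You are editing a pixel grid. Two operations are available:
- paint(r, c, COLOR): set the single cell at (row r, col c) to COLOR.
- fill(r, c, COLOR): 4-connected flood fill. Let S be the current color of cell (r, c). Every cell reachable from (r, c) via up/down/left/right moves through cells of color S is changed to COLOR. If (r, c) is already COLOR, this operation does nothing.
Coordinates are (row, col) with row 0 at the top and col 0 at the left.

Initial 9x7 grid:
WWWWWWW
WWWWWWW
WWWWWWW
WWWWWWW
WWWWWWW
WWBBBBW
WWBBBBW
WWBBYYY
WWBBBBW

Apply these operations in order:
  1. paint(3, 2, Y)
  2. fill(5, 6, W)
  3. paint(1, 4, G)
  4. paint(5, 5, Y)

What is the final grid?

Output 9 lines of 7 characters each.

After op 1 paint(3,2,Y):
WWWWWWW
WWWWWWW
WWWWWWW
WWYWWWW
WWWWWWW
WWBBBBW
WWBBBBW
WWBBYYY
WWBBBBW
After op 2 fill(5,6,W) [0 cells changed]:
WWWWWWW
WWWWWWW
WWWWWWW
WWYWWWW
WWWWWWW
WWBBBBW
WWBBBBW
WWBBYYY
WWBBBBW
After op 3 paint(1,4,G):
WWWWWWW
WWWWGWW
WWWWWWW
WWYWWWW
WWWWWWW
WWBBBBW
WWBBBBW
WWBBYYY
WWBBBBW
After op 4 paint(5,5,Y):
WWWWWWW
WWWWGWW
WWWWWWW
WWYWWWW
WWWWWWW
WWBBBYW
WWBBBBW
WWBBYYY
WWBBBBW

Answer: WWWWWWW
WWWWGWW
WWWWWWW
WWYWWWW
WWWWWWW
WWBBBYW
WWBBBBW
WWBBYYY
WWBBBBW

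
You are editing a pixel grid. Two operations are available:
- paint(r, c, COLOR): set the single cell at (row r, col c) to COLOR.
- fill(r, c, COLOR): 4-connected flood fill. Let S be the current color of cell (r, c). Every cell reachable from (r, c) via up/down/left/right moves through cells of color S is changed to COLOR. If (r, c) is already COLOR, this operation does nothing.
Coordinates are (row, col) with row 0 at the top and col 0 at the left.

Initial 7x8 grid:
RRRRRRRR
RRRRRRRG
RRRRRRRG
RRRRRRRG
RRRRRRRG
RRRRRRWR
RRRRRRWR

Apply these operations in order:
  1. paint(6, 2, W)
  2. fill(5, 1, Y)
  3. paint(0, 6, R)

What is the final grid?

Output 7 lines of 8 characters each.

Answer: YYYYYYRY
YYYYYYYG
YYYYYYYG
YYYYYYYG
YYYYYYYG
YYYYYYWR
YYWYYYWR

Derivation:
After op 1 paint(6,2,W):
RRRRRRRR
RRRRRRRG
RRRRRRRG
RRRRRRRG
RRRRRRRG
RRRRRRWR
RRWRRRWR
After op 2 fill(5,1,Y) [47 cells changed]:
YYYYYYYY
YYYYYYYG
YYYYYYYG
YYYYYYYG
YYYYYYYG
YYYYYYWR
YYWYYYWR
After op 3 paint(0,6,R):
YYYYYYRY
YYYYYYYG
YYYYYYYG
YYYYYYYG
YYYYYYYG
YYYYYYWR
YYWYYYWR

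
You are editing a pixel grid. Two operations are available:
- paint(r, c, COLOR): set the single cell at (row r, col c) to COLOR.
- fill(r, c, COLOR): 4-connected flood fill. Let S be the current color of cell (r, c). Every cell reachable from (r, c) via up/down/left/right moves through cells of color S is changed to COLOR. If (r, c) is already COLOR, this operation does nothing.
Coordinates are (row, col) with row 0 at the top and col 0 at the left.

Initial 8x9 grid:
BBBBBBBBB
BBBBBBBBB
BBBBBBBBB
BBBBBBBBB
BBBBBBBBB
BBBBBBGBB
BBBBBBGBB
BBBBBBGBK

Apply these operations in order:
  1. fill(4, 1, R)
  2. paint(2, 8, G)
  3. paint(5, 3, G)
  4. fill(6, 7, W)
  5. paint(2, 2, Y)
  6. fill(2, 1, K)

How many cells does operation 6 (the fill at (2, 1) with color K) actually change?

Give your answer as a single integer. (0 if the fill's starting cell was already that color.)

Answer: 65

Derivation:
After op 1 fill(4,1,R) [68 cells changed]:
RRRRRRRRR
RRRRRRRRR
RRRRRRRRR
RRRRRRRRR
RRRRRRRRR
RRRRRRGRR
RRRRRRGRR
RRRRRRGRK
After op 2 paint(2,8,G):
RRRRRRRRR
RRRRRRRRR
RRRRRRRRG
RRRRRRRRR
RRRRRRRRR
RRRRRRGRR
RRRRRRGRR
RRRRRRGRK
After op 3 paint(5,3,G):
RRRRRRRRR
RRRRRRRRR
RRRRRRRRG
RRRRRRRRR
RRRRRRRRR
RRRGRRGRR
RRRRRRGRR
RRRRRRGRK
After op 4 fill(6,7,W) [66 cells changed]:
WWWWWWWWW
WWWWWWWWW
WWWWWWWWG
WWWWWWWWW
WWWWWWWWW
WWWGWWGWW
WWWWWWGWW
WWWWWWGWK
After op 5 paint(2,2,Y):
WWWWWWWWW
WWWWWWWWW
WWYWWWWWG
WWWWWWWWW
WWWWWWWWW
WWWGWWGWW
WWWWWWGWW
WWWWWWGWK
After op 6 fill(2,1,K) [65 cells changed]:
KKKKKKKKK
KKKKKKKKK
KKYKKKKKG
KKKKKKKKK
KKKKKKKKK
KKKGKKGKK
KKKKKKGKK
KKKKKKGKK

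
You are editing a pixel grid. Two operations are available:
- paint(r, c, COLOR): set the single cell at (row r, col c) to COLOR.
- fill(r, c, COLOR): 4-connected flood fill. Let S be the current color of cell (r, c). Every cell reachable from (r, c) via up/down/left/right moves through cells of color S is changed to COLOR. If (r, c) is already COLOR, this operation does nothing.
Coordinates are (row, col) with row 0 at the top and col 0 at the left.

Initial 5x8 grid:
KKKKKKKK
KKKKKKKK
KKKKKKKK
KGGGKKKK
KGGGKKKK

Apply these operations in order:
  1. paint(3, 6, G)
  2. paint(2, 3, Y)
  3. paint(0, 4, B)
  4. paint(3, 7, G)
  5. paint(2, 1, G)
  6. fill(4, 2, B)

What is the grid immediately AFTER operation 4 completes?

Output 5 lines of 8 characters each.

After op 1 paint(3,6,G):
KKKKKKKK
KKKKKKKK
KKKKKKKK
KGGGKKGK
KGGGKKKK
After op 2 paint(2,3,Y):
KKKKKKKK
KKKKKKKK
KKKYKKKK
KGGGKKGK
KGGGKKKK
After op 3 paint(0,4,B):
KKKKBKKK
KKKKKKKK
KKKYKKKK
KGGGKKGK
KGGGKKKK
After op 4 paint(3,7,G):
KKKKBKKK
KKKKKKKK
KKKYKKKK
KGGGKKGG
KGGGKKKK

Answer: KKKKBKKK
KKKKKKKK
KKKYKKKK
KGGGKKGG
KGGGKKKK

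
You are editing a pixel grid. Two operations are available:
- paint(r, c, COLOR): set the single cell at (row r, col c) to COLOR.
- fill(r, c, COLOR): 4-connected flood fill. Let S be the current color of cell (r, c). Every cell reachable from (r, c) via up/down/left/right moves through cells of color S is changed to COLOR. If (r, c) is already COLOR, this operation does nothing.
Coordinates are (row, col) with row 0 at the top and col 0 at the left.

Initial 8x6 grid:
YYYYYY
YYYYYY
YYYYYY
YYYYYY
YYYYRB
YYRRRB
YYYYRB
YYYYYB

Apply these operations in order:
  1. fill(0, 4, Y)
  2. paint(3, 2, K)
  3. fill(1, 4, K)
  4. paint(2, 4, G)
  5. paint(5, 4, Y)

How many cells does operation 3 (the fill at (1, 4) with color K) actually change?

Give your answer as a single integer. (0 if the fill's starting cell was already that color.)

After op 1 fill(0,4,Y) [0 cells changed]:
YYYYYY
YYYYYY
YYYYYY
YYYYYY
YYYYRB
YYRRRB
YYYYRB
YYYYYB
After op 2 paint(3,2,K):
YYYYYY
YYYYYY
YYYYYY
YYKYYY
YYYYRB
YYRRRB
YYYYRB
YYYYYB
After op 3 fill(1,4,K) [38 cells changed]:
KKKKKK
KKKKKK
KKKKKK
KKKKKK
KKKKRB
KKRRRB
KKKKRB
KKKKKB

Answer: 38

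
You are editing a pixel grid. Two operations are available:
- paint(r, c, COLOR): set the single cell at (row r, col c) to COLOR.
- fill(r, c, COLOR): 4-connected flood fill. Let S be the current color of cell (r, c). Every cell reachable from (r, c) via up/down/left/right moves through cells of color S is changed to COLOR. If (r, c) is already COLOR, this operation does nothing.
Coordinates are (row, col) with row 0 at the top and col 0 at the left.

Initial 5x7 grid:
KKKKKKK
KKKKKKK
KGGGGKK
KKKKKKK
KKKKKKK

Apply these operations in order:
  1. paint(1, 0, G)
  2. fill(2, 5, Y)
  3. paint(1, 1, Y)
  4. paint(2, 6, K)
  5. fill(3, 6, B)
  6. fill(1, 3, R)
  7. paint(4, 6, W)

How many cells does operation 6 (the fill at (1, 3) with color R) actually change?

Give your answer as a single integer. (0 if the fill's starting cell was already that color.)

Answer: 29

Derivation:
After op 1 paint(1,0,G):
KKKKKKK
GKKKKKK
KGGGGKK
KKKKKKK
KKKKKKK
After op 2 fill(2,5,Y) [30 cells changed]:
YYYYYYY
GYYYYYY
YGGGGYY
YYYYYYY
YYYYYYY
After op 3 paint(1,1,Y):
YYYYYYY
GYYYYYY
YGGGGYY
YYYYYYY
YYYYYYY
After op 4 paint(2,6,K):
YYYYYYY
GYYYYYY
YGGGGYK
YYYYYYY
YYYYYYY
After op 5 fill(3,6,B) [29 cells changed]:
BBBBBBB
GBBBBBB
BGGGGBK
BBBBBBB
BBBBBBB
After op 6 fill(1,3,R) [29 cells changed]:
RRRRRRR
GRRRRRR
RGGGGRK
RRRRRRR
RRRRRRR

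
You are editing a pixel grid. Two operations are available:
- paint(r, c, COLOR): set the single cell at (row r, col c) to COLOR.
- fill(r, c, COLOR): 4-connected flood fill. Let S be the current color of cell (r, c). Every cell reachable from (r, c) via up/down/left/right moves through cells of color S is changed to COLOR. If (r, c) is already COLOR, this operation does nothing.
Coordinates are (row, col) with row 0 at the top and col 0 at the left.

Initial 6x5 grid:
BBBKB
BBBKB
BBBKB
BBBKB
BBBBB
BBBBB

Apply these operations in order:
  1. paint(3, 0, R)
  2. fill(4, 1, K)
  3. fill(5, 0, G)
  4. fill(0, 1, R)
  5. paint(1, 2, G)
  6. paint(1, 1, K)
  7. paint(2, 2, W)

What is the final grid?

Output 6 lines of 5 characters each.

After op 1 paint(3,0,R):
BBBKB
BBBKB
BBBKB
RBBKB
BBBBB
BBBBB
After op 2 fill(4,1,K) [25 cells changed]:
KKKKK
KKKKK
KKKKK
RKKKK
KKKKK
KKKKK
After op 3 fill(5,0,G) [29 cells changed]:
GGGGG
GGGGG
GGGGG
RGGGG
GGGGG
GGGGG
After op 4 fill(0,1,R) [29 cells changed]:
RRRRR
RRRRR
RRRRR
RRRRR
RRRRR
RRRRR
After op 5 paint(1,2,G):
RRRRR
RRGRR
RRRRR
RRRRR
RRRRR
RRRRR
After op 6 paint(1,1,K):
RRRRR
RKGRR
RRRRR
RRRRR
RRRRR
RRRRR
After op 7 paint(2,2,W):
RRRRR
RKGRR
RRWRR
RRRRR
RRRRR
RRRRR

Answer: RRRRR
RKGRR
RRWRR
RRRRR
RRRRR
RRRRR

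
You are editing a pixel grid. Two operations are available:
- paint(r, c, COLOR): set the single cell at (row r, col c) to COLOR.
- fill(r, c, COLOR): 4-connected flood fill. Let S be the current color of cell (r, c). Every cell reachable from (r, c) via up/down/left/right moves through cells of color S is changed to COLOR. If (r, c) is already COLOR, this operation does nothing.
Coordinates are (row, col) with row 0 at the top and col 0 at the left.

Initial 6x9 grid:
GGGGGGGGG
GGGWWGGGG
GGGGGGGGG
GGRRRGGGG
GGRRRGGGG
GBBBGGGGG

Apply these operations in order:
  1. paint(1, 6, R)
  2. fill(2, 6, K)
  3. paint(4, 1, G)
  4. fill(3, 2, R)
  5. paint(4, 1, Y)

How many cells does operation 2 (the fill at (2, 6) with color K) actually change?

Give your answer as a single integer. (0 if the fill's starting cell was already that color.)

After op 1 paint(1,6,R):
GGGGGGGGG
GGGWWGRGG
GGGGGGGGG
GGRRRGGGG
GGRRRGGGG
GBBBGGGGG
After op 2 fill(2,6,K) [42 cells changed]:
KKKKKKKKK
KKKWWKRKK
KKKKKKKKK
KKRRRKKKK
KKRRRKKKK
KBBBKKKKK

Answer: 42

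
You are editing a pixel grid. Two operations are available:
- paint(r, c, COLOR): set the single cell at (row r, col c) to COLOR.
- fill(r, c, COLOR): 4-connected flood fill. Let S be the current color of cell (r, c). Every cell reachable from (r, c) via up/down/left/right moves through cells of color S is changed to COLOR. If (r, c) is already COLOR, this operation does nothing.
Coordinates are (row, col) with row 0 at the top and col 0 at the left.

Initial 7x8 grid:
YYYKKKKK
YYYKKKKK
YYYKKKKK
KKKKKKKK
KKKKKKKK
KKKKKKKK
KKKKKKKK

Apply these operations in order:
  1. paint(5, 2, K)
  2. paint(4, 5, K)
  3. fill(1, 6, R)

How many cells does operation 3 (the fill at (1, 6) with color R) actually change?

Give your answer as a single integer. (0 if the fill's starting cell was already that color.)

Answer: 47

Derivation:
After op 1 paint(5,2,K):
YYYKKKKK
YYYKKKKK
YYYKKKKK
KKKKKKKK
KKKKKKKK
KKKKKKKK
KKKKKKKK
After op 2 paint(4,5,K):
YYYKKKKK
YYYKKKKK
YYYKKKKK
KKKKKKKK
KKKKKKKK
KKKKKKKK
KKKKKKKK
After op 3 fill(1,6,R) [47 cells changed]:
YYYRRRRR
YYYRRRRR
YYYRRRRR
RRRRRRRR
RRRRRRRR
RRRRRRRR
RRRRRRRR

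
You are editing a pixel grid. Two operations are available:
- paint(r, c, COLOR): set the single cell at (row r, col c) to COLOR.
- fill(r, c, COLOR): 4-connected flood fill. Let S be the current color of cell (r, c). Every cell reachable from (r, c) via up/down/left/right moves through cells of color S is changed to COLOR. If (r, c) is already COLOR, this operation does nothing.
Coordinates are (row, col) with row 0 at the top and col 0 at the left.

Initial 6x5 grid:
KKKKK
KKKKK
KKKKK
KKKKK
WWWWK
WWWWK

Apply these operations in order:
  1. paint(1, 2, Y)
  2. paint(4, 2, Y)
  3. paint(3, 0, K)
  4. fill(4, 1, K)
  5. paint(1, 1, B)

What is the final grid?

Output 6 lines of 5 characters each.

Answer: KKKKK
KBYKK
KKKKK
KKKKK
KKYKK
KKKKK

Derivation:
After op 1 paint(1,2,Y):
KKKKK
KKYKK
KKKKK
KKKKK
WWWWK
WWWWK
After op 2 paint(4,2,Y):
KKKKK
KKYKK
KKKKK
KKKKK
WWYWK
WWWWK
After op 3 paint(3,0,K):
KKKKK
KKYKK
KKKKK
KKKKK
WWYWK
WWWWK
After op 4 fill(4,1,K) [7 cells changed]:
KKKKK
KKYKK
KKKKK
KKKKK
KKYKK
KKKKK
After op 5 paint(1,1,B):
KKKKK
KBYKK
KKKKK
KKKKK
KKYKK
KKKKK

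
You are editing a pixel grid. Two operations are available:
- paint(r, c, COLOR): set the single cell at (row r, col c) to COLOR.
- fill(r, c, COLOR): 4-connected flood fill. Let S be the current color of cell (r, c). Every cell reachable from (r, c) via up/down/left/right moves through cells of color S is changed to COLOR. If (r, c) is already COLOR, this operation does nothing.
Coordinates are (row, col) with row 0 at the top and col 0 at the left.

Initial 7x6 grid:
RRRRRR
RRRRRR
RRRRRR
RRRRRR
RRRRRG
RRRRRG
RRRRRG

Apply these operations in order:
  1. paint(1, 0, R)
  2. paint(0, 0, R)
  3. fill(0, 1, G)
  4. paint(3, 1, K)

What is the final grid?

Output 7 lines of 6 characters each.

Answer: GGGGGG
GGGGGG
GGGGGG
GKGGGG
GGGGGG
GGGGGG
GGGGGG

Derivation:
After op 1 paint(1,0,R):
RRRRRR
RRRRRR
RRRRRR
RRRRRR
RRRRRG
RRRRRG
RRRRRG
After op 2 paint(0,0,R):
RRRRRR
RRRRRR
RRRRRR
RRRRRR
RRRRRG
RRRRRG
RRRRRG
After op 3 fill(0,1,G) [39 cells changed]:
GGGGGG
GGGGGG
GGGGGG
GGGGGG
GGGGGG
GGGGGG
GGGGGG
After op 4 paint(3,1,K):
GGGGGG
GGGGGG
GGGGGG
GKGGGG
GGGGGG
GGGGGG
GGGGGG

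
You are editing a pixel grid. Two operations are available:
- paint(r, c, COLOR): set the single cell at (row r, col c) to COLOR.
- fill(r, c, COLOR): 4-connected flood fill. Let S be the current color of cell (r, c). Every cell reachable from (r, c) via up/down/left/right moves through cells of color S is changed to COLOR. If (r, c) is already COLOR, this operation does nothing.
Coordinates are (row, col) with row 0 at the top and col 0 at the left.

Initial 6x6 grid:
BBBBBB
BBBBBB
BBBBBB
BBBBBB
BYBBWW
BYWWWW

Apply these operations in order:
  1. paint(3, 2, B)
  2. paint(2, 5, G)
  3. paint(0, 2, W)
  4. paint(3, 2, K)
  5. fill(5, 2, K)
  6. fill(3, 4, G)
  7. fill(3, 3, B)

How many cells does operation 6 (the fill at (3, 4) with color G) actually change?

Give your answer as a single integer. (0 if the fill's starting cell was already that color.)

Answer: 25

Derivation:
After op 1 paint(3,2,B):
BBBBBB
BBBBBB
BBBBBB
BBBBBB
BYBBWW
BYWWWW
After op 2 paint(2,5,G):
BBBBBB
BBBBBB
BBBBBG
BBBBBB
BYBBWW
BYWWWW
After op 3 paint(0,2,W):
BBWBBB
BBBBBB
BBBBBG
BBBBBB
BYBBWW
BYWWWW
After op 4 paint(3,2,K):
BBWBBB
BBBBBB
BBBBBG
BBKBBB
BYBBWW
BYWWWW
After op 5 fill(5,2,K) [6 cells changed]:
BBWBBB
BBBBBB
BBBBBG
BBKBBB
BYBBKK
BYKKKK
After op 6 fill(3,4,G) [25 cells changed]:
GGWGGG
GGGGGG
GGGGGG
GGKGGG
GYGGKK
GYKKKK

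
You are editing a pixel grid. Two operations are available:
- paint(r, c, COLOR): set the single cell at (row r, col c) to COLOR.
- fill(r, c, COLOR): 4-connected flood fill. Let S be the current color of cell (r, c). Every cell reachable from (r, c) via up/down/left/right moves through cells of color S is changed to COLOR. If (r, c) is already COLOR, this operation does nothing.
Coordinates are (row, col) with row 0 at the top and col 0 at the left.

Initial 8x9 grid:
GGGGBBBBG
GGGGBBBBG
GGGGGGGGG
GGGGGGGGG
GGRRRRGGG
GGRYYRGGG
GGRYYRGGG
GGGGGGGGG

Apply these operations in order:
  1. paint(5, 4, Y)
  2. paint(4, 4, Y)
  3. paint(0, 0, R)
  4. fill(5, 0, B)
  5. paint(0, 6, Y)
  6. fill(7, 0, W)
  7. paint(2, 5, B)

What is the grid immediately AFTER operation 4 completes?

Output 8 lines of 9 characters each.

After op 1 paint(5,4,Y):
GGGGBBBBG
GGGGBBBBG
GGGGGGGGG
GGGGGGGGG
GGRRRRGGG
GGRYYRGGG
GGRYYRGGG
GGGGGGGGG
After op 2 paint(4,4,Y):
GGGGBBBBG
GGGGBBBBG
GGGGGGGGG
GGGGGGGGG
GGRRYRGGG
GGRYYRGGG
GGRYYRGGG
GGGGGGGGG
After op 3 paint(0,0,R):
RGGGBBBBG
GGGGBBBBG
GGGGGGGGG
GGGGGGGGG
GGRRYRGGG
GGRYYRGGG
GGRYYRGGG
GGGGGGGGG
After op 4 fill(5,0,B) [51 cells changed]:
RBBBBBBBB
BBBBBBBBB
BBBBBBBBB
BBBBBBBBB
BBRRYRBBB
BBRYYRBBB
BBRYYRBBB
BBBBBBBBB

Answer: RBBBBBBBB
BBBBBBBBB
BBBBBBBBB
BBBBBBBBB
BBRRYRBBB
BBRYYRBBB
BBRYYRBBB
BBBBBBBBB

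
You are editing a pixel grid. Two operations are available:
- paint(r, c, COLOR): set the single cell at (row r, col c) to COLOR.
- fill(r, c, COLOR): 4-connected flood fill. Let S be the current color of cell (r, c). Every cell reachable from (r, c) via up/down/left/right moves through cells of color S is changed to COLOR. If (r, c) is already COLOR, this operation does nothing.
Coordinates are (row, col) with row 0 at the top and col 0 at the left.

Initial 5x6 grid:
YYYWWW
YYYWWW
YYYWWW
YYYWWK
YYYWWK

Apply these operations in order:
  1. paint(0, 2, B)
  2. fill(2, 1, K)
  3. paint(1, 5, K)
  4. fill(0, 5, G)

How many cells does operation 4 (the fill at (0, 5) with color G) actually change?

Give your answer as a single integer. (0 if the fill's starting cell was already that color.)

Answer: 12

Derivation:
After op 1 paint(0,2,B):
YYBWWW
YYYWWW
YYYWWW
YYYWWK
YYYWWK
After op 2 fill(2,1,K) [14 cells changed]:
KKBWWW
KKKWWW
KKKWWW
KKKWWK
KKKWWK
After op 3 paint(1,5,K):
KKBWWW
KKKWWK
KKKWWW
KKKWWK
KKKWWK
After op 4 fill(0,5,G) [12 cells changed]:
KKBGGG
KKKGGK
KKKGGG
KKKGGK
KKKGGK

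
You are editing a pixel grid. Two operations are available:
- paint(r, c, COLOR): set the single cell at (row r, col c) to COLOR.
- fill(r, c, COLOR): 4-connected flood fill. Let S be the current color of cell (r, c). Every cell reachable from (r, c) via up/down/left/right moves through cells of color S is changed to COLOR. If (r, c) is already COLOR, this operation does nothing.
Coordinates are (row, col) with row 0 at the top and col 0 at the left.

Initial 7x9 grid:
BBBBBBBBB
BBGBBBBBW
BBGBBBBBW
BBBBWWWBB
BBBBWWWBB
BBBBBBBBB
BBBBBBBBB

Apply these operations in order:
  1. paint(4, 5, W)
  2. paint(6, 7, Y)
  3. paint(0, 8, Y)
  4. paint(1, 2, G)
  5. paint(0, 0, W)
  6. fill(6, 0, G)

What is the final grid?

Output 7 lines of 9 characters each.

Answer: WGGGGGGGY
GGGGGGGGW
GGGGGGGGW
GGGGWWWGG
GGGGWWWGG
GGGGGGGGG
GGGGGGGYG

Derivation:
After op 1 paint(4,5,W):
BBBBBBBBB
BBGBBBBBW
BBGBBBBBW
BBBBWWWBB
BBBBWWWBB
BBBBBBBBB
BBBBBBBBB
After op 2 paint(6,7,Y):
BBBBBBBBB
BBGBBBBBW
BBGBBBBBW
BBBBWWWBB
BBBBWWWBB
BBBBBBBBB
BBBBBBBYB
After op 3 paint(0,8,Y):
BBBBBBBBY
BBGBBBBBW
BBGBBBBBW
BBBBWWWBB
BBBBWWWBB
BBBBBBBBB
BBBBBBBYB
After op 4 paint(1,2,G):
BBBBBBBBY
BBGBBBBBW
BBGBBBBBW
BBBBWWWBB
BBBBWWWBB
BBBBBBBBB
BBBBBBBYB
After op 5 paint(0,0,W):
WBBBBBBBY
BBGBBBBBW
BBGBBBBBW
BBBBWWWBB
BBBBWWWBB
BBBBBBBBB
BBBBBBBYB
After op 6 fill(6,0,G) [50 cells changed]:
WGGGGGGGY
GGGGGGGGW
GGGGGGGGW
GGGGWWWGG
GGGGWWWGG
GGGGGGGGG
GGGGGGGYG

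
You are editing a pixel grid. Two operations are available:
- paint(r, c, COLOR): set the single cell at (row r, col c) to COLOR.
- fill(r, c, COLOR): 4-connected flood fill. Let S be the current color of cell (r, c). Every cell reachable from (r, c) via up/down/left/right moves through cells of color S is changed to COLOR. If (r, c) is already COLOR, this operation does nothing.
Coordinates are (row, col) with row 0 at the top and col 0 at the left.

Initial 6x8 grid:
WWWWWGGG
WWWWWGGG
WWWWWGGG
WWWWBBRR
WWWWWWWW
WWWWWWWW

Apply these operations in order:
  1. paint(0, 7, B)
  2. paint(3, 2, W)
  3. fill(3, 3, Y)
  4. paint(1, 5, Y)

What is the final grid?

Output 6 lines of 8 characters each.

After op 1 paint(0,7,B):
WWWWWGGB
WWWWWGGG
WWWWWGGG
WWWWBBRR
WWWWWWWW
WWWWWWWW
After op 2 paint(3,2,W):
WWWWWGGB
WWWWWGGG
WWWWWGGG
WWWWBBRR
WWWWWWWW
WWWWWWWW
After op 3 fill(3,3,Y) [35 cells changed]:
YYYYYGGB
YYYYYGGG
YYYYYGGG
YYYYBBRR
YYYYYYYY
YYYYYYYY
After op 4 paint(1,5,Y):
YYYYYGGB
YYYYYYGG
YYYYYGGG
YYYYBBRR
YYYYYYYY
YYYYYYYY

Answer: YYYYYGGB
YYYYYYGG
YYYYYGGG
YYYYBBRR
YYYYYYYY
YYYYYYYY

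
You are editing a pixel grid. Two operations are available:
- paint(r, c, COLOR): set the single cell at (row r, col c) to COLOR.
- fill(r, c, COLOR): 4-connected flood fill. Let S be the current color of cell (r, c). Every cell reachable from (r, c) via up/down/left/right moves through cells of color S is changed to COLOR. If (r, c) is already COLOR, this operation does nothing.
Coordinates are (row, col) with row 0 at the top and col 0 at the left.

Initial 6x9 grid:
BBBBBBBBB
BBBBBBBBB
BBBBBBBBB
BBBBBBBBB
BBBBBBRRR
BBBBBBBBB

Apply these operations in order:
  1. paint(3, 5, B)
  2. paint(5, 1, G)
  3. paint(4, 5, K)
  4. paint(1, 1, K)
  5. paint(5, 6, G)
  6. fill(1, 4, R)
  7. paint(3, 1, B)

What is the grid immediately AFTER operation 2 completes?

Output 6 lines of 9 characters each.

Answer: BBBBBBBBB
BBBBBBBBB
BBBBBBBBB
BBBBBBBBB
BBBBBBRRR
BGBBBBBBB

Derivation:
After op 1 paint(3,5,B):
BBBBBBBBB
BBBBBBBBB
BBBBBBBBB
BBBBBBBBB
BBBBBBRRR
BBBBBBBBB
After op 2 paint(5,1,G):
BBBBBBBBB
BBBBBBBBB
BBBBBBBBB
BBBBBBBBB
BBBBBBRRR
BGBBBBBBB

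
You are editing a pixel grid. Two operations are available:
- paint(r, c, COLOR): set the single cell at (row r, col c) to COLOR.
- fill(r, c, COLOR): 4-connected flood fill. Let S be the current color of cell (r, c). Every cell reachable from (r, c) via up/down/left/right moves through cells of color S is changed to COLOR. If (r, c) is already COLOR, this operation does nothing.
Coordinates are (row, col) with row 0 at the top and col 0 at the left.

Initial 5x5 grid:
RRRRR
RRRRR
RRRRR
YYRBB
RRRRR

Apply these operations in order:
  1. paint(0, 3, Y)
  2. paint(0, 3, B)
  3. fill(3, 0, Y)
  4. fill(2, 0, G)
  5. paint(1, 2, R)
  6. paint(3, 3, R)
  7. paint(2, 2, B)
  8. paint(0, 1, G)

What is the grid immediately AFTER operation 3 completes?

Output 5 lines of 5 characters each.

After op 1 paint(0,3,Y):
RRRYR
RRRRR
RRRRR
YYRBB
RRRRR
After op 2 paint(0,3,B):
RRRBR
RRRRR
RRRRR
YYRBB
RRRRR
After op 3 fill(3,0,Y) [0 cells changed]:
RRRBR
RRRRR
RRRRR
YYRBB
RRRRR

Answer: RRRBR
RRRRR
RRRRR
YYRBB
RRRRR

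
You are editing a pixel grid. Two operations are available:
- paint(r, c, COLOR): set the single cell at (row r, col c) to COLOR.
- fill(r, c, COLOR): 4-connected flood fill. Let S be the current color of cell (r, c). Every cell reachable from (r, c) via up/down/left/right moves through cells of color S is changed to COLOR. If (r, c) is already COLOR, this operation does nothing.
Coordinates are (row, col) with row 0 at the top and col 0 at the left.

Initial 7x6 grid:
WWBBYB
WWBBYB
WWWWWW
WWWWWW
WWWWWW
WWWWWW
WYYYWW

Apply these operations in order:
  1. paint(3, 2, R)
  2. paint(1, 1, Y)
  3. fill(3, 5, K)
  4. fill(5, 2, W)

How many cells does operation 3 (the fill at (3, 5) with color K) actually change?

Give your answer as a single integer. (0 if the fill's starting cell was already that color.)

After op 1 paint(3,2,R):
WWBBYB
WWBBYB
WWWWWW
WWRWWW
WWWWWW
WWWWWW
WYYYWW
After op 2 paint(1,1,Y):
WWBBYB
WYBBYB
WWWWWW
WWRWWW
WWWWWW
WWWWWW
WYYYWW
After op 3 fill(3,5,K) [29 cells changed]:
KKBBYB
KYBBYB
KKKKKK
KKRKKK
KKKKKK
KKKKKK
KYYYKK

Answer: 29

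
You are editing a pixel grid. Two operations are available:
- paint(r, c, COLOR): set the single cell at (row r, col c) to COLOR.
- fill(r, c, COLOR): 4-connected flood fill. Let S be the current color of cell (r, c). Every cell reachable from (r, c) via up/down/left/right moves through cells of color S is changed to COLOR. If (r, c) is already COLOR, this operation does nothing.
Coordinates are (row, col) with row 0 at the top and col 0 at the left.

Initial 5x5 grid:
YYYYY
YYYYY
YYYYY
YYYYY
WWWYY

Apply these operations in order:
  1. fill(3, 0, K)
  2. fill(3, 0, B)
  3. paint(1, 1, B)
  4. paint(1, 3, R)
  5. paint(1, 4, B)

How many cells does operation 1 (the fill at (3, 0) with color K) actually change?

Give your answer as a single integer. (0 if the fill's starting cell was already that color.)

After op 1 fill(3,0,K) [22 cells changed]:
KKKKK
KKKKK
KKKKK
KKKKK
WWWKK

Answer: 22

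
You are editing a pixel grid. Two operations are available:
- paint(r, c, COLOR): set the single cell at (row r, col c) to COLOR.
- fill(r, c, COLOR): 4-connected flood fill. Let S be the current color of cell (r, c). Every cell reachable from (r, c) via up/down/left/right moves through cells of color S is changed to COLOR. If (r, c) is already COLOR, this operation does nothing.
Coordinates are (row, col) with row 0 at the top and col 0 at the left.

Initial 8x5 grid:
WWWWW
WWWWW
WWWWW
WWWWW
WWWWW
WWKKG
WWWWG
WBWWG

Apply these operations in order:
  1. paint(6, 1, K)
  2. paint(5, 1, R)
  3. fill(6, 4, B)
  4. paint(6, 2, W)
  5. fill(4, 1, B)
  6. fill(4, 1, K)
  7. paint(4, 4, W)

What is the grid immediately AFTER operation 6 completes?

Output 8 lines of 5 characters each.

Answer: KKKKK
KKKKK
KKKKK
KKKKK
KKKKK
KRKKK
KKWWK
KKWWK

Derivation:
After op 1 paint(6,1,K):
WWWWW
WWWWW
WWWWW
WWWWW
WWWWW
WWKKG
WKWWG
WBWWG
After op 2 paint(5,1,R):
WWWWW
WWWWW
WWWWW
WWWWW
WWWWW
WRKKG
WKWWG
WBWWG
After op 3 fill(6,4,B) [3 cells changed]:
WWWWW
WWWWW
WWWWW
WWWWW
WWWWW
WRKKB
WKWWB
WBWWB
After op 4 paint(6,2,W):
WWWWW
WWWWW
WWWWW
WWWWW
WWWWW
WRKKB
WKWWB
WBWWB
After op 5 fill(4,1,B) [28 cells changed]:
BBBBB
BBBBB
BBBBB
BBBBB
BBBBB
BRKKB
BKWWB
BBWWB
After op 6 fill(4,1,K) [32 cells changed]:
KKKKK
KKKKK
KKKKK
KKKKK
KKKKK
KRKKK
KKWWK
KKWWK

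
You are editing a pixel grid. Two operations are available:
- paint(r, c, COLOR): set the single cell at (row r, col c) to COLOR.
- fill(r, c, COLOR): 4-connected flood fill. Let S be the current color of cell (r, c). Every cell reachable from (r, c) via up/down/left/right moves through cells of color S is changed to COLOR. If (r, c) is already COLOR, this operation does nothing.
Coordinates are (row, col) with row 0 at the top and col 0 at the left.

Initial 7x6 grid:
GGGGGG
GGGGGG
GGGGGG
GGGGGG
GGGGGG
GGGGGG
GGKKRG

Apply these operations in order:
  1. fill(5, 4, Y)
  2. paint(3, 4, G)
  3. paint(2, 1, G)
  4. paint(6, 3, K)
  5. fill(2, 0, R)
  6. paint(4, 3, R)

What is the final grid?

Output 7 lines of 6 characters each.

After op 1 fill(5,4,Y) [39 cells changed]:
YYYYYY
YYYYYY
YYYYYY
YYYYYY
YYYYYY
YYYYYY
YYKKRY
After op 2 paint(3,4,G):
YYYYYY
YYYYYY
YYYYYY
YYYYGY
YYYYYY
YYYYYY
YYKKRY
After op 3 paint(2,1,G):
YYYYYY
YYYYYY
YGYYYY
YYYYGY
YYYYYY
YYYYYY
YYKKRY
After op 4 paint(6,3,K):
YYYYYY
YYYYYY
YGYYYY
YYYYGY
YYYYYY
YYYYYY
YYKKRY
After op 5 fill(2,0,R) [37 cells changed]:
RRRRRR
RRRRRR
RGRRRR
RRRRGR
RRRRRR
RRRRRR
RRKKRR
After op 6 paint(4,3,R):
RRRRRR
RRRRRR
RGRRRR
RRRRGR
RRRRRR
RRRRRR
RRKKRR

Answer: RRRRRR
RRRRRR
RGRRRR
RRRRGR
RRRRRR
RRRRRR
RRKKRR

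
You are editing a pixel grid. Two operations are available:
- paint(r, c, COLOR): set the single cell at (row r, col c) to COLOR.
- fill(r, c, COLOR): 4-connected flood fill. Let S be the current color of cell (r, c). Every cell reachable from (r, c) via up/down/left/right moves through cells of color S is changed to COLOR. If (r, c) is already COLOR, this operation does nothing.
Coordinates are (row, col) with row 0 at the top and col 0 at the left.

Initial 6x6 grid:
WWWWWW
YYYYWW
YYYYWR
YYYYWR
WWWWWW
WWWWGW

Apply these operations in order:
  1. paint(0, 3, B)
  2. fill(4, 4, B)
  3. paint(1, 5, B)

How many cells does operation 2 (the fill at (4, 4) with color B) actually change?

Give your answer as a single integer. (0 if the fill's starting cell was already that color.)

After op 1 paint(0,3,B):
WWWBWW
YYYYWW
YYYYWR
YYYYWR
WWWWWW
WWWWGW
After op 2 fill(4,4,B) [17 cells changed]:
WWWBBB
YYYYBB
YYYYBR
YYYYBR
BBBBBB
BBBBGB

Answer: 17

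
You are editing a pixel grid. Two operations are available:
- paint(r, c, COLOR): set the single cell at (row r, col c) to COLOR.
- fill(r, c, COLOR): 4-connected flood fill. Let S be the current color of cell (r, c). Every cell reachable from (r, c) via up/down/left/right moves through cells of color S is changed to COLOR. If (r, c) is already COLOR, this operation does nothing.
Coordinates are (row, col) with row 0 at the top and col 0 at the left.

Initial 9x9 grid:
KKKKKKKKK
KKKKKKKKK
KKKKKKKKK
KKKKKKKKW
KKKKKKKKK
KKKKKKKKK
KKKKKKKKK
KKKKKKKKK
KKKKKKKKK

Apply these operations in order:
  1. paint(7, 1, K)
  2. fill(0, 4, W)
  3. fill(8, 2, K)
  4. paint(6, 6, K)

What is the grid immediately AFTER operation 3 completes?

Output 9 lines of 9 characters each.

After op 1 paint(7,1,K):
KKKKKKKKK
KKKKKKKKK
KKKKKKKKK
KKKKKKKKW
KKKKKKKKK
KKKKKKKKK
KKKKKKKKK
KKKKKKKKK
KKKKKKKKK
After op 2 fill(0,4,W) [80 cells changed]:
WWWWWWWWW
WWWWWWWWW
WWWWWWWWW
WWWWWWWWW
WWWWWWWWW
WWWWWWWWW
WWWWWWWWW
WWWWWWWWW
WWWWWWWWW
After op 3 fill(8,2,K) [81 cells changed]:
KKKKKKKKK
KKKKKKKKK
KKKKKKKKK
KKKKKKKKK
KKKKKKKKK
KKKKKKKKK
KKKKKKKKK
KKKKKKKKK
KKKKKKKKK

Answer: KKKKKKKKK
KKKKKKKKK
KKKKKKKKK
KKKKKKKKK
KKKKKKKKK
KKKKKKKKK
KKKKKKKKK
KKKKKKKKK
KKKKKKKKK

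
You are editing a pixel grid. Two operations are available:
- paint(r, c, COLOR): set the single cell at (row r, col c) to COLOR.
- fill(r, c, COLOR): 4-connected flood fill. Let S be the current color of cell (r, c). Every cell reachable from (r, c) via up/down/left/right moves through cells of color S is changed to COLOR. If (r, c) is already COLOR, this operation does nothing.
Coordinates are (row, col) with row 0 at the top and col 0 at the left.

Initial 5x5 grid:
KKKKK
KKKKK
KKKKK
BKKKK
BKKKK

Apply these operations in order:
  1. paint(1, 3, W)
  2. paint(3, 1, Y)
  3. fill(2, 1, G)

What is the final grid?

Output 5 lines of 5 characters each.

After op 1 paint(1,3,W):
KKKKK
KKKWK
KKKKK
BKKKK
BKKKK
After op 2 paint(3,1,Y):
KKKKK
KKKWK
KKKKK
BYKKK
BKKKK
After op 3 fill(2,1,G) [21 cells changed]:
GGGGG
GGGWG
GGGGG
BYGGG
BGGGG

Answer: GGGGG
GGGWG
GGGGG
BYGGG
BGGGG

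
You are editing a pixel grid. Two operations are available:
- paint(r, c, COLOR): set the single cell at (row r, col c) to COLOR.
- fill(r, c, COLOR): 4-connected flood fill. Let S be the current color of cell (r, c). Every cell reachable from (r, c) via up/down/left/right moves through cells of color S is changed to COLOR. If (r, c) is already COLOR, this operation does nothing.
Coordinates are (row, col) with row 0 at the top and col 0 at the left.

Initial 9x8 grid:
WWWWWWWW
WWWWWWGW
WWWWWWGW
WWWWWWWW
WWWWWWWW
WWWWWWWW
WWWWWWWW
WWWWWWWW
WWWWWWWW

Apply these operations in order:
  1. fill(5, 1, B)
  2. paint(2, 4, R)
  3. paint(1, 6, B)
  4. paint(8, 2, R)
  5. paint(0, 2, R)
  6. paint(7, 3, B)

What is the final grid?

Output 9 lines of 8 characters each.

After op 1 fill(5,1,B) [70 cells changed]:
BBBBBBBB
BBBBBBGB
BBBBBBGB
BBBBBBBB
BBBBBBBB
BBBBBBBB
BBBBBBBB
BBBBBBBB
BBBBBBBB
After op 2 paint(2,4,R):
BBBBBBBB
BBBBBBGB
BBBBRBGB
BBBBBBBB
BBBBBBBB
BBBBBBBB
BBBBBBBB
BBBBBBBB
BBBBBBBB
After op 3 paint(1,6,B):
BBBBBBBB
BBBBBBBB
BBBBRBGB
BBBBBBBB
BBBBBBBB
BBBBBBBB
BBBBBBBB
BBBBBBBB
BBBBBBBB
After op 4 paint(8,2,R):
BBBBBBBB
BBBBBBBB
BBBBRBGB
BBBBBBBB
BBBBBBBB
BBBBBBBB
BBBBBBBB
BBBBBBBB
BBRBBBBB
After op 5 paint(0,2,R):
BBRBBBBB
BBBBBBBB
BBBBRBGB
BBBBBBBB
BBBBBBBB
BBBBBBBB
BBBBBBBB
BBBBBBBB
BBRBBBBB
After op 6 paint(7,3,B):
BBRBBBBB
BBBBBBBB
BBBBRBGB
BBBBBBBB
BBBBBBBB
BBBBBBBB
BBBBBBBB
BBBBBBBB
BBRBBBBB

Answer: BBRBBBBB
BBBBBBBB
BBBBRBGB
BBBBBBBB
BBBBBBBB
BBBBBBBB
BBBBBBBB
BBBBBBBB
BBRBBBBB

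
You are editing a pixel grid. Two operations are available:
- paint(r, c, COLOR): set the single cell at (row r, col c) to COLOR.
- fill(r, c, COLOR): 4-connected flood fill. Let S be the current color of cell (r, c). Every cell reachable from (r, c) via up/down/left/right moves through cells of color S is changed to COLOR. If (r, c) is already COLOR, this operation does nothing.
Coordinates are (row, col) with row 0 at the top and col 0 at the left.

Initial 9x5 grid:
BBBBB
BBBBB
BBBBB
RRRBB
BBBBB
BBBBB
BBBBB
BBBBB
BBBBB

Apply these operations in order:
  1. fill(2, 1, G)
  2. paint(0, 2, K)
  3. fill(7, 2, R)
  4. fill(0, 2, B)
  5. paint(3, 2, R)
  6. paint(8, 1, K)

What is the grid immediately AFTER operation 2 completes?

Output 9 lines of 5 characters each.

After op 1 fill(2,1,G) [42 cells changed]:
GGGGG
GGGGG
GGGGG
RRRGG
GGGGG
GGGGG
GGGGG
GGGGG
GGGGG
After op 2 paint(0,2,K):
GGKGG
GGGGG
GGGGG
RRRGG
GGGGG
GGGGG
GGGGG
GGGGG
GGGGG

Answer: GGKGG
GGGGG
GGGGG
RRRGG
GGGGG
GGGGG
GGGGG
GGGGG
GGGGG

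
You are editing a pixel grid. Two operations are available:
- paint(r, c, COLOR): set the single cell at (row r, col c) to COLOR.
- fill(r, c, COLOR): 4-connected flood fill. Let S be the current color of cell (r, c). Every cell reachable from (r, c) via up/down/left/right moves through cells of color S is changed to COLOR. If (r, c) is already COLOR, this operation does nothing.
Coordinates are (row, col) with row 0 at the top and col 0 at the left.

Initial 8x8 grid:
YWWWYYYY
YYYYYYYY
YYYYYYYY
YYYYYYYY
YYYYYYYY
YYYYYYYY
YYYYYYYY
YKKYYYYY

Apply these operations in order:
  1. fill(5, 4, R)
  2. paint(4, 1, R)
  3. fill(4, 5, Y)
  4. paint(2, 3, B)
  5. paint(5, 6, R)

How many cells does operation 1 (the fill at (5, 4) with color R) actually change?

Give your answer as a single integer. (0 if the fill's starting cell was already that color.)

After op 1 fill(5,4,R) [59 cells changed]:
RWWWRRRR
RRRRRRRR
RRRRRRRR
RRRRRRRR
RRRRRRRR
RRRRRRRR
RRRRRRRR
RKKRRRRR

Answer: 59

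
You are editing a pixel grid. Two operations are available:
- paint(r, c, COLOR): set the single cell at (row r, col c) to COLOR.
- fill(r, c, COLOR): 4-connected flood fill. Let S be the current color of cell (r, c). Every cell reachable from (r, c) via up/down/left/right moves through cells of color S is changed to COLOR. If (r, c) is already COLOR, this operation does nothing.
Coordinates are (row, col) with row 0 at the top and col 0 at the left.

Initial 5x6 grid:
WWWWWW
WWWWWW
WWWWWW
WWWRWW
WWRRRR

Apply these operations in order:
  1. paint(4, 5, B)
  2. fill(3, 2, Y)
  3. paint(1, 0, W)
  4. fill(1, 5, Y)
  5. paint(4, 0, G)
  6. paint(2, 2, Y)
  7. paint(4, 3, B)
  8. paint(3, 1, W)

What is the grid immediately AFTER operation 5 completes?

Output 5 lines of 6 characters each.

After op 1 paint(4,5,B):
WWWWWW
WWWWWW
WWWWWW
WWWRWW
WWRRRB
After op 2 fill(3,2,Y) [25 cells changed]:
YYYYYY
YYYYYY
YYYYYY
YYYRYY
YYRRRB
After op 3 paint(1,0,W):
YYYYYY
WYYYYY
YYYYYY
YYYRYY
YYRRRB
After op 4 fill(1,5,Y) [0 cells changed]:
YYYYYY
WYYYYY
YYYYYY
YYYRYY
YYRRRB
After op 5 paint(4,0,G):
YYYYYY
WYYYYY
YYYYYY
YYYRYY
GYRRRB

Answer: YYYYYY
WYYYYY
YYYYYY
YYYRYY
GYRRRB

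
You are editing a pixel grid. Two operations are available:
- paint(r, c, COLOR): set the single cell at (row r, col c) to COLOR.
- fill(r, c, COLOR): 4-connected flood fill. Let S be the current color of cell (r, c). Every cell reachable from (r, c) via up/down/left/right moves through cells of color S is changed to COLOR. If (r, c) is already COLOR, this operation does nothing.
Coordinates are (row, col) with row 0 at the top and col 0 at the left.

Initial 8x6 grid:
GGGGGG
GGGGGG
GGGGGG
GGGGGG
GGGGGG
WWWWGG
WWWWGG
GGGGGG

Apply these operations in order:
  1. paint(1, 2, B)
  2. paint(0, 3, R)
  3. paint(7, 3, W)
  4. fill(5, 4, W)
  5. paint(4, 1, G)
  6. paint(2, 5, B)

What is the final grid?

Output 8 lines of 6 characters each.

Answer: WWWRWW
WWBWWW
WWWWWB
WWWWWW
WGWWWW
WWWWWW
WWWWWW
GGGWWW

Derivation:
After op 1 paint(1,2,B):
GGGGGG
GGBGGG
GGGGGG
GGGGGG
GGGGGG
WWWWGG
WWWWGG
GGGGGG
After op 2 paint(0,3,R):
GGGRGG
GGBGGG
GGGGGG
GGGGGG
GGGGGG
WWWWGG
WWWWGG
GGGGGG
After op 3 paint(7,3,W):
GGGRGG
GGBGGG
GGGGGG
GGGGGG
GGGGGG
WWWWGG
WWWWGG
GGGWGG
After op 4 fill(5,4,W) [34 cells changed]:
WWWRWW
WWBWWW
WWWWWW
WWWWWW
WWWWWW
WWWWWW
WWWWWW
GGGWWW
After op 5 paint(4,1,G):
WWWRWW
WWBWWW
WWWWWW
WWWWWW
WGWWWW
WWWWWW
WWWWWW
GGGWWW
After op 6 paint(2,5,B):
WWWRWW
WWBWWW
WWWWWB
WWWWWW
WGWWWW
WWWWWW
WWWWWW
GGGWWW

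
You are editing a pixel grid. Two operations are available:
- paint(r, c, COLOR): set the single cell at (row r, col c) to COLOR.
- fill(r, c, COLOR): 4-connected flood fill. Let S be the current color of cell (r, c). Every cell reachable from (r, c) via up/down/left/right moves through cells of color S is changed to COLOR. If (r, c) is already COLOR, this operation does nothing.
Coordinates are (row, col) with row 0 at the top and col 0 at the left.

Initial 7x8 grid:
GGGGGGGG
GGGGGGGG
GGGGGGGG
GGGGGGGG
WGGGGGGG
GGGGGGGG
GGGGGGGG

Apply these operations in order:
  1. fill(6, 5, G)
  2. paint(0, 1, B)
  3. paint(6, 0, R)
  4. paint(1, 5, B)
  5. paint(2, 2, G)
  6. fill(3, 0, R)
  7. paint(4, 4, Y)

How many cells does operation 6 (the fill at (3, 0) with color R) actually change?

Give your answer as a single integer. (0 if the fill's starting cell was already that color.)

Answer: 52

Derivation:
After op 1 fill(6,5,G) [0 cells changed]:
GGGGGGGG
GGGGGGGG
GGGGGGGG
GGGGGGGG
WGGGGGGG
GGGGGGGG
GGGGGGGG
After op 2 paint(0,1,B):
GBGGGGGG
GGGGGGGG
GGGGGGGG
GGGGGGGG
WGGGGGGG
GGGGGGGG
GGGGGGGG
After op 3 paint(6,0,R):
GBGGGGGG
GGGGGGGG
GGGGGGGG
GGGGGGGG
WGGGGGGG
GGGGGGGG
RGGGGGGG
After op 4 paint(1,5,B):
GBGGGGGG
GGGGGBGG
GGGGGGGG
GGGGGGGG
WGGGGGGG
GGGGGGGG
RGGGGGGG
After op 5 paint(2,2,G):
GBGGGGGG
GGGGGBGG
GGGGGGGG
GGGGGGGG
WGGGGGGG
GGGGGGGG
RGGGGGGG
After op 6 fill(3,0,R) [52 cells changed]:
RBRRRRRR
RRRRRBRR
RRRRRRRR
RRRRRRRR
WRRRRRRR
RRRRRRRR
RRRRRRRR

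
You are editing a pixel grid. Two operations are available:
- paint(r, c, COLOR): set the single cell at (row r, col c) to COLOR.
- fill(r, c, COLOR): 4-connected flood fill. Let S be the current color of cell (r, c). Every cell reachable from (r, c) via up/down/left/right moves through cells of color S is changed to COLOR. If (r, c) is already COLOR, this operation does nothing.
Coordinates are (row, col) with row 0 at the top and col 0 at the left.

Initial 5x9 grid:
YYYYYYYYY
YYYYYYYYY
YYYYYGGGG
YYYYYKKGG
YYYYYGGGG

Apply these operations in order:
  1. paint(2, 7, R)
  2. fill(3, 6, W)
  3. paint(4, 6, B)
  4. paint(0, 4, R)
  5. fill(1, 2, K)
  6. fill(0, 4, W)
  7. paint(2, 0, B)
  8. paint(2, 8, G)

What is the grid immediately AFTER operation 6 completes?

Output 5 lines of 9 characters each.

After op 1 paint(2,7,R):
YYYYYYYYY
YYYYYYYYY
YYYYYGGRG
YYYYYKKGG
YYYYYGGGG
After op 2 fill(3,6,W) [2 cells changed]:
YYYYYYYYY
YYYYYYYYY
YYYYYGGRG
YYYYYWWGG
YYYYYGGGG
After op 3 paint(4,6,B):
YYYYYYYYY
YYYYYYYYY
YYYYYGGRG
YYYYYWWGG
YYYYYGBGG
After op 4 paint(0,4,R):
YYYYRYYYY
YYYYYYYYY
YYYYYGGRG
YYYYYWWGG
YYYYYGBGG
After op 5 fill(1,2,K) [32 cells changed]:
KKKKRKKKK
KKKKKKKKK
KKKKKGGRG
KKKKKWWGG
KKKKKGBGG
After op 6 fill(0,4,W) [1 cells changed]:
KKKKWKKKK
KKKKKKKKK
KKKKKGGRG
KKKKKWWGG
KKKKKGBGG

Answer: KKKKWKKKK
KKKKKKKKK
KKKKKGGRG
KKKKKWWGG
KKKKKGBGG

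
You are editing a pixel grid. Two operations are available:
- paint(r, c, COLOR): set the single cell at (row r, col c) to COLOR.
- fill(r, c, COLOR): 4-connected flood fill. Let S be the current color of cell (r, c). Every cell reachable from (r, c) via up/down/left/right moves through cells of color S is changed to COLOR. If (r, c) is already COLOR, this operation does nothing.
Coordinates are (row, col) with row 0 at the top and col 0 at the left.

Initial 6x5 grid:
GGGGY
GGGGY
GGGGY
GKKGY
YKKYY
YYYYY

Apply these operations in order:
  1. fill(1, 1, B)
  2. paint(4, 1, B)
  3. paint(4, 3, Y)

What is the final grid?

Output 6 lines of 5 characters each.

After op 1 fill(1,1,B) [14 cells changed]:
BBBBY
BBBBY
BBBBY
BKKBY
YKKYY
YYYYY
After op 2 paint(4,1,B):
BBBBY
BBBBY
BBBBY
BKKBY
YBKYY
YYYYY
After op 3 paint(4,3,Y):
BBBBY
BBBBY
BBBBY
BKKBY
YBKYY
YYYYY

Answer: BBBBY
BBBBY
BBBBY
BKKBY
YBKYY
YYYYY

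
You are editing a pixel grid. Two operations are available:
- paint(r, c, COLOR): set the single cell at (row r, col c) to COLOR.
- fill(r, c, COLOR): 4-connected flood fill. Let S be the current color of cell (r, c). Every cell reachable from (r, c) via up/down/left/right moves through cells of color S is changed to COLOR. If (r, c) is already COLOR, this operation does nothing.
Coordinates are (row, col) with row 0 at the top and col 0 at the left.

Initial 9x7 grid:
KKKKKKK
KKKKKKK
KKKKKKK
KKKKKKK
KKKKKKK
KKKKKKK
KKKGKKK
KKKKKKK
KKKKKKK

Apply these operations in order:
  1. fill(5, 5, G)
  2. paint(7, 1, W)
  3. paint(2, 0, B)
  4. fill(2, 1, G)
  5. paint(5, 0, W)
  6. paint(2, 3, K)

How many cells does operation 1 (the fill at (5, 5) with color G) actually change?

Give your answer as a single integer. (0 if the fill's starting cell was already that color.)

After op 1 fill(5,5,G) [62 cells changed]:
GGGGGGG
GGGGGGG
GGGGGGG
GGGGGGG
GGGGGGG
GGGGGGG
GGGGGGG
GGGGGGG
GGGGGGG

Answer: 62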